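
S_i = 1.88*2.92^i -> [1.88, 5.49, 16.03, 46.81, 136.68]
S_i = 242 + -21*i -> [242, 221, 200, 179, 158]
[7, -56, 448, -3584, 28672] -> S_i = 7*-8^i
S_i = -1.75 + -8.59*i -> [-1.75, -10.34, -18.93, -27.52, -36.11]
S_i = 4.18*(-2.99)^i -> [4.18, -12.5, 37.37, -111.74, 334.09]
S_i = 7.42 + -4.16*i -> [7.42, 3.26, -0.9, -5.06, -9.22]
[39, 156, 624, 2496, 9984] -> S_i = 39*4^i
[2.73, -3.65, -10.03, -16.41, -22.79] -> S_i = 2.73 + -6.38*i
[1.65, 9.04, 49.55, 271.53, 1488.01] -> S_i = 1.65*5.48^i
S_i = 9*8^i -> [9, 72, 576, 4608, 36864]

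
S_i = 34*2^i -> [34, 68, 136, 272, 544]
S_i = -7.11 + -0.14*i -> [-7.11, -7.25, -7.39, -7.53, -7.67]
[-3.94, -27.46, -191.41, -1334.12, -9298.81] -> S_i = -3.94*6.97^i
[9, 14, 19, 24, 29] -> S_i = 9 + 5*i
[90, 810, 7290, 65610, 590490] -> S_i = 90*9^i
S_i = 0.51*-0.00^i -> [0.51, -0.0, 0.0, -0.0, 0.0]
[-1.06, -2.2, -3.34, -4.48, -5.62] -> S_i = -1.06 + -1.14*i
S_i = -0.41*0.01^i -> [-0.41, -0.0, -0.0, -0.0, -0.0]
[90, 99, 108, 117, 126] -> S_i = 90 + 9*i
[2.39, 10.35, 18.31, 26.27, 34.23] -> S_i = 2.39 + 7.96*i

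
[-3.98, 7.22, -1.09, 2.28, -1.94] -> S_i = Random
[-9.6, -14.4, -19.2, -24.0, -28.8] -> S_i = -9.60 + -4.80*i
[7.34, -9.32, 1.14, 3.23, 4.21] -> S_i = Random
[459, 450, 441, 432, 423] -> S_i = 459 + -9*i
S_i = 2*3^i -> [2, 6, 18, 54, 162]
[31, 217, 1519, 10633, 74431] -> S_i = 31*7^i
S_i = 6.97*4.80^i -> [6.97, 33.46, 160.59, 770.83, 3699.97]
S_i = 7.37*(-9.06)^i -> [7.37, -66.77, 604.96, -5480.9, 49656.98]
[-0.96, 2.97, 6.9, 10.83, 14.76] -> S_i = -0.96 + 3.93*i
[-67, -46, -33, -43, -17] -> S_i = Random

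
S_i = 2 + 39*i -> [2, 41, 80, 119, 158]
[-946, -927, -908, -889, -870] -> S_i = -946 + 19*i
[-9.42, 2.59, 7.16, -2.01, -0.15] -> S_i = Random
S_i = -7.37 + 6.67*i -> [-7.37, -0.7, 5.97, 12.64, 19.31]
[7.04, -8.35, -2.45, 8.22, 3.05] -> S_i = Random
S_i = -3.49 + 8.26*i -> [-3.49, 4.77, 13.03, 21.29, 29.55]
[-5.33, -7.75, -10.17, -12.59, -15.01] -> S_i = -5.33 + -2.42*i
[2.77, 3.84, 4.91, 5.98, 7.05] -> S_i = 2.77 + 1.07*i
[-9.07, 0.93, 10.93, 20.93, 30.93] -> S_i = -9.07 + 10.00*i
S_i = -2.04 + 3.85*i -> [-2.04, 1.81, 5.66, 9.51, 13.36]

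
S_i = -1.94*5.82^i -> [-1.94, -11.29, -65.71, -382.45, -2225.84]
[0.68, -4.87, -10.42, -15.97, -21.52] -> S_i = 0.68 + -5.55*i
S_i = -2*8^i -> [-2, -16, -128, -1024, -8192]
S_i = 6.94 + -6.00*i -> [6.94, 0.94, -5.06, -11.06, -17.06]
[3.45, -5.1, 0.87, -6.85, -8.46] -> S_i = Random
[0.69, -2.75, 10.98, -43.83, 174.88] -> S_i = 0.69*(-3.99)^i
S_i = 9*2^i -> [9, 18, 36, 72, 144]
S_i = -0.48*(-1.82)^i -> [-0.48, 0.87, -1.59, 2.89, -5.27]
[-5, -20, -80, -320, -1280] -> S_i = -5*4^i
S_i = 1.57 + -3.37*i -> [1.57, -1.8, -5.17, -8.54, -11.91]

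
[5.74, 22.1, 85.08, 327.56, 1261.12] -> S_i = 5.74*3.85^i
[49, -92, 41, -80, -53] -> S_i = Random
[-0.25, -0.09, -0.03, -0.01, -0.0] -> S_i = -0.25*0.37^i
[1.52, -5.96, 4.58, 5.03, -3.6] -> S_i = Random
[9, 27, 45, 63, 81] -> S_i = 9 + 18*i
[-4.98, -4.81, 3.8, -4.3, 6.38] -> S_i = Random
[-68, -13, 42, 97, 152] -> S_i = -68 + 55*i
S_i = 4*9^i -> [4, 36, 324, 2916, 26244]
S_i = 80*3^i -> [80, 240, 720, 2160, 6480]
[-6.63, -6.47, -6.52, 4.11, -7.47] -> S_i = Random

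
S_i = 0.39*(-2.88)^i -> [0.39, -1.12, 3.23, -9.32, 26.83]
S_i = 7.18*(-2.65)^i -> [7.18, -19.03, 50.42, -133.62, 354.09]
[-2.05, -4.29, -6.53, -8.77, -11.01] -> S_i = -2.05 + -2.24*i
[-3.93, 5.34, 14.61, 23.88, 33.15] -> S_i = -3.93 + 9.27*i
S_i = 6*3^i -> [6, 18, 54, 162, 486]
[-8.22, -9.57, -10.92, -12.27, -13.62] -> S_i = -8.22 + -1.35*i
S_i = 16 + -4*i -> [16, 12, 8, 4, 0]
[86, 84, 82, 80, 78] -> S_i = 86 + -2*i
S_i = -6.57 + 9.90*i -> [-6.57, 3.33, 13.23, 23.13, 33.03]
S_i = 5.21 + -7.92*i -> [5.21, -2.71, -10.63, -18.55, -26.47]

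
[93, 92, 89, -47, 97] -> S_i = Random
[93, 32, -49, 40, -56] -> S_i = Random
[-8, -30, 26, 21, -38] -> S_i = Random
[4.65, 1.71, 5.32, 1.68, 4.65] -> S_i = Random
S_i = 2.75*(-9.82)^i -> [2.75, -27.01, 265.19, -2604.16, 25572.82]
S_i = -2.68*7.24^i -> [-2.68, -19.4, -140.48, -1017.07, -7363.58]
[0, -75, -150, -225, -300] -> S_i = 0 + -75*i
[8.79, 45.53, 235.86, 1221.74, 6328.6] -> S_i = 8.79*5.18^i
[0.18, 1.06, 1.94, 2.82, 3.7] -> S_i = 0.18 + 0.88*i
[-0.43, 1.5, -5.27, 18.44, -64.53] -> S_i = -0.43*(-3.50)^i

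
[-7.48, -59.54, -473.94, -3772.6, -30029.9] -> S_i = -7.48*7.96^i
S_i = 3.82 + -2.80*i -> [3.82, 1.02, -1.78, -4.58, -7.38]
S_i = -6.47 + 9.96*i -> [-6.47, 3.49, 13.45, 23.41, 33.37]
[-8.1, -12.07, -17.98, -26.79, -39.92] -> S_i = -8.10*1.49^i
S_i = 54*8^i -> [54, 432, 3456, 27648, 221184]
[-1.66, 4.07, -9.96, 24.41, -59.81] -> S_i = -1.66*(-2.45)^i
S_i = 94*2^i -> [94, 188, 376, 752, 1504]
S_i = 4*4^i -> [4, 16, 64, 256, 1024]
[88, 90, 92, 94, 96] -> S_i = 88 + 2*i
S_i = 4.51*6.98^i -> [4.51, 31.48, 219.73, 1533.71, 10705.28]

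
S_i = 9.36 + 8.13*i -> [9.36, 17.49, 25.62, 33.75, 41.88]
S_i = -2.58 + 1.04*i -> [-2.58, -1.54, -0.5, 0.54, 1.58]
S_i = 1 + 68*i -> [1, 69, 137, 205, 273]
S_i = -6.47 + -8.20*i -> [-6.47, -14.67, -22.87, -31.07, -39.27]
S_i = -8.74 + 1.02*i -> [-8.74, -7.72, -6.7, -5.68, -4.66]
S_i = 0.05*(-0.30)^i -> [0.05, -0.02, 0.0, -0.0, 0.0]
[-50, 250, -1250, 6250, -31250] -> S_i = -50*-5^i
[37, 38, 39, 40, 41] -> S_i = 37 + 1*i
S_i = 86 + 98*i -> [86, 184, 282, 380, 478]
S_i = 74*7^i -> [74, 518, 3626, 25382, 177674]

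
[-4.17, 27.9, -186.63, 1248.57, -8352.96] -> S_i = -4.17*(-6.69)^i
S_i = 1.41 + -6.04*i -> [1.41, -4.63, -10.67, -16.71, -22.75]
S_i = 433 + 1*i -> [433, 434, 435, 436, 437]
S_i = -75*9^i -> [-75, -675, -6075, -54675, -492075]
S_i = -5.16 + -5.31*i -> [-5.16, -10.47, -15.78, -21.09, -26.4]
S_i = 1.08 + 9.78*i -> [1.08, 10.86, 20.64, 30.42, 40.2]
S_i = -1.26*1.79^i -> [-1.26, -2.26, -4.04, -7.23, -12.94]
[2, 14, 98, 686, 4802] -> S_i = 2*7^i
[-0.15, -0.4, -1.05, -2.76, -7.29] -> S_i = -0.15*2.64^i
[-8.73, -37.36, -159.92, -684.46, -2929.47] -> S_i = -8.73*4.28^i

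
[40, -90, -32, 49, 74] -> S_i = Random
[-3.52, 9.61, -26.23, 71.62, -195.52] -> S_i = -3.52*(-2.73)^i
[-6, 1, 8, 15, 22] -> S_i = -6 + 7*i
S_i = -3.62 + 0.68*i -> [-3.62, -2.94, -2.26, -1.58, -0.9]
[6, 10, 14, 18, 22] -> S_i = 6 + 4*i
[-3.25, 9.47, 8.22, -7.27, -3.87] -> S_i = Random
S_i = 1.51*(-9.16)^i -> [1.51, -13.83, 126.7, -1160.55, 10630.63]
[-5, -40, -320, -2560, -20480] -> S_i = -5*8^i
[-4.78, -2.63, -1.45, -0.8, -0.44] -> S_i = -4.78*0.55^i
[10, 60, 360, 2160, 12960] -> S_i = 10*6^i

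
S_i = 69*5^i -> [69, 345, 1725, 8625, 43125]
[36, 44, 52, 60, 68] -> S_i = 36 + 8*i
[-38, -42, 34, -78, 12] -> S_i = Random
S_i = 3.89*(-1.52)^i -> [3.89, -5.91, 8.99, -13.66, 20.76]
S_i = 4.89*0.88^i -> [4.89, 4.3, 3.79, 3.33, 2.93]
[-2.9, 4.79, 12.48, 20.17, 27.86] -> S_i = -2.90 + 7.69*i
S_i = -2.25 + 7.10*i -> [-2.25, 4.85, 11.95, 19.05, 26.15]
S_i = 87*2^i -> [87, 174, 348, 696, 1392]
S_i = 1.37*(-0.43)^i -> [1.37, -0.59, 0.25, -0.11, 0.05]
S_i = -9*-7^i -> [-9, 63, -441, 3087, -21609]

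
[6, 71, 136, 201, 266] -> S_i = 6 + 65*i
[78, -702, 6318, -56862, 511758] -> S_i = 78*-9^i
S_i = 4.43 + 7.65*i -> [4.43, 12.08, 19.73, 27.38, 35.03]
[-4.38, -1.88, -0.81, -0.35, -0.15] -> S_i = -4.38*0.43^i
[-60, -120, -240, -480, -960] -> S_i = -60*2^i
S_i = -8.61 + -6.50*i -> [-8.61, -15.11, -21.61, -28.11, -34.61]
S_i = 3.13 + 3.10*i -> [3.13, 6.23, 9.33, 12.43, 15.53]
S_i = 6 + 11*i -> [6, 17, 28, 39, 50]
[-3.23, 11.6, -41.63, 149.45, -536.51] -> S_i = -3.23*(-3.59)^i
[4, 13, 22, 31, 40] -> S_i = 4 + 9*i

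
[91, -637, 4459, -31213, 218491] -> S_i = 91*-7^i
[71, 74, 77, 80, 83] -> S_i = 71 + 3*i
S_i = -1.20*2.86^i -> [-1.2, -3.43, -9.82, -28.07, -80.29]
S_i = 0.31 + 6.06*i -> [0.31, 6.37, 12.43, 18.49, 24.55]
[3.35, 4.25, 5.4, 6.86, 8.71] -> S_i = 3.35*1.27^i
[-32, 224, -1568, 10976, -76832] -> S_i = -32*-7^i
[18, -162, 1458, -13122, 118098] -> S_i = 18*-9^i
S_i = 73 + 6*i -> [73, 79, 85, 91, 97]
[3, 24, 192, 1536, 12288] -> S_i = 3*8^i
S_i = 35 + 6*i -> [35, 41, 47, 53, 59]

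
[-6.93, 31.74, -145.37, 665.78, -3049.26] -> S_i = -6.93*(-4.58)^i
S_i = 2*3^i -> [2, 6, 18, 54, 162]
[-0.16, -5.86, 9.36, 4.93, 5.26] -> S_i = Random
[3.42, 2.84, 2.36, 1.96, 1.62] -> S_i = 3.42*0.83^i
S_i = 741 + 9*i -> [741, 750, 759, 768, 777]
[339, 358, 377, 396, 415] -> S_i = 339 + 19*i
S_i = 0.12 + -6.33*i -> [0.12, -6.21, -12.54, -18.87, -25.2]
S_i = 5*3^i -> [5, 15, 45, 135, 405]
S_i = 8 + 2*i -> [8, 10, 12, 14, 16]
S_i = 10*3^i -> [10, 30, 90, 270, 810]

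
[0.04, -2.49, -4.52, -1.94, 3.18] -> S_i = Random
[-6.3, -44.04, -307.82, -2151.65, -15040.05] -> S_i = -6.30*6.99^i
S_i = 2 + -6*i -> [2, -4, -10, -16, -22]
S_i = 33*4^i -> [33, 132, 528, 2112, 8448]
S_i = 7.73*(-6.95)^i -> [7.73, -53.72, 373.38, -2594.98, 18035.11]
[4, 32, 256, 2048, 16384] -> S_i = 4*8^i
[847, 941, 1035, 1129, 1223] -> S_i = 847 + 94*i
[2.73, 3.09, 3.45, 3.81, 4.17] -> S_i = 2.73 + 0.36*i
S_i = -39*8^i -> [-39, -312, -2496, -19968, -159744]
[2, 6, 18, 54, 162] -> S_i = 2*3^i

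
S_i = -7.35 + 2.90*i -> [-7.35, -4.45, -1.55, 1.35, 4.25]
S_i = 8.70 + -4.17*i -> [8.7, 4.53, 0.36, -3.81, -7.98]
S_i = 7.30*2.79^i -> [7.3, 20.37, 56.82, 158.54, 442.32]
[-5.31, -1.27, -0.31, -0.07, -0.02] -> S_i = -5.31*0.24^i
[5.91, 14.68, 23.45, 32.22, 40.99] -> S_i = 5.91 + 8.77*i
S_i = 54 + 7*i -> [54, 61, 68, 75, 82]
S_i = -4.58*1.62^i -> [-4.58, -7.42, -12.02, -19.47, -31.54]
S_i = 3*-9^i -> [3, -27, 243, -2187, 19683]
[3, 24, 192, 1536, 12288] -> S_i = 3*8^i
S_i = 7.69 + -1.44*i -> [7.69, 6.25, 4.81, 3.37, 1.93]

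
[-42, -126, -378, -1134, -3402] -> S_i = -42*3^i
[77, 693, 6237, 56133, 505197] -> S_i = 77*9^i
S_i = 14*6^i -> [14, 84, 504, 3024, 18144]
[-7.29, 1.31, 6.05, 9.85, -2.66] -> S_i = Random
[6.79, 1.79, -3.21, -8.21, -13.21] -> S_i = 6.79 + -5.00*i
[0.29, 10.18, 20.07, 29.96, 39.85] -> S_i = 0.29 + 9.89*i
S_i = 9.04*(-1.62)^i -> [9.04, -14.64, 23.72, -38.43, 62.26]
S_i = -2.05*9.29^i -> [-2.05, -19.04, -176.92, -1643.62, -15269.22]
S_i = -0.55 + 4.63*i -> [-0.55, 4.08, 8.71, 13.34, 17.97]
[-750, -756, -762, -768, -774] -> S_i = -750 + -6*i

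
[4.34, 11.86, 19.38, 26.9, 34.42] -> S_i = 4.34 + 7.52*i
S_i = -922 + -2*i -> [-922, -924, -926, -928, -930]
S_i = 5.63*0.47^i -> [5.63, 2.65, 1.24, 0.58, 0.27]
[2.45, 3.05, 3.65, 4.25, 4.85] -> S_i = 2.45 + 0.60*i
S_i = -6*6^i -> [-6, -36, -216, -1296, -7776]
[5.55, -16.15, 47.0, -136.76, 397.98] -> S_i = 5.55*(-2.91)^i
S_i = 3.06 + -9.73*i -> [3.06, -6.67, -16.4, -26.13, -35.86]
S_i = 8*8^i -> [8, 64, 512, 4096, 32768]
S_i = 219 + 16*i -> [219, 235, 251, 267, 283]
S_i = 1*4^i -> [1, 4, 16, 64, 256]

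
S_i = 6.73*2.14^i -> [6.73, 14.4, 30.82, 65.96, 141.15]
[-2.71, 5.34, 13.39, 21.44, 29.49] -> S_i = -2.71 + 8.05*i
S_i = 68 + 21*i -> [68, 89, 110, 131, 152]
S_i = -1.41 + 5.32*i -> [-1.41, 3.91, 9.23, 14.55, 19.87]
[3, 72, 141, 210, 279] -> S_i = 3 + 69*i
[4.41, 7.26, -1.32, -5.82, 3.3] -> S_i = Random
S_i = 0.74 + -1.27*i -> [0.74, -0.53, -1.8, -3.07, -4.34]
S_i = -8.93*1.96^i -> [-8.93, -17.5, -34.31, -67.24, -131.79]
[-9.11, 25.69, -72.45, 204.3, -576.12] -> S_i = -9.11*(-2.82)^i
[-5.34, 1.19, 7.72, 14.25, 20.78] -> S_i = -5.34 + 6.53*i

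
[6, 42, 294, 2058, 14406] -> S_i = 6*7^i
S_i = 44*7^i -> [44, 308, 2156, 15092, 105644]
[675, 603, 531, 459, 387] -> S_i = 675 + -72*i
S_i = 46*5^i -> [46, 230, 1150, 5750, 28750]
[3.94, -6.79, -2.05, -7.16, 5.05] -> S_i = Random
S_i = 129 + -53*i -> [129, 76, 23, -30, -83]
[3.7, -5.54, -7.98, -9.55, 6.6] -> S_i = Random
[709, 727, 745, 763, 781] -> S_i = 709 + 18*i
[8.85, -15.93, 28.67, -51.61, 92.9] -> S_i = 8.85*(-1.80)^i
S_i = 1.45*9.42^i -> [1.45, 13.66, 128.67, 1212.05, 11417.52]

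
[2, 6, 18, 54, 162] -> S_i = 2*3^i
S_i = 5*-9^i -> [5, -45, 405, -3645, 32805]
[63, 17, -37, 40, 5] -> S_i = Random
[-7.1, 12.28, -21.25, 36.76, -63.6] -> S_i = -7.10*(-1.73)^i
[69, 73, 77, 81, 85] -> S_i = 69 + 4*i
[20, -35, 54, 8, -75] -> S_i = Random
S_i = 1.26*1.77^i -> [1.26, 2.23, 3.95, 6.99, 12.37]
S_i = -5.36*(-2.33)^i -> [-5.36, 12.49, -29.1, 67.8, -157.98]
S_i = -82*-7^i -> [-82, 574, -4018, 28126, -196882]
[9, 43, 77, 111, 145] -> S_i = 9 + 34*i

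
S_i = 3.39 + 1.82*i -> [3.39, 5.21, 7.03, 8.85, 10.67]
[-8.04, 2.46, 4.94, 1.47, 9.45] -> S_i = Random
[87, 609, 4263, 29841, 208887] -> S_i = 87*7^i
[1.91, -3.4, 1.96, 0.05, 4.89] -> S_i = Random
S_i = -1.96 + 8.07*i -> [-1.96, 6.11, 14.18, 22.25, 30.32]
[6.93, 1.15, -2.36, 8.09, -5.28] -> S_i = Random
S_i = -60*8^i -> [-60, -480, -3840, -30720, -245760]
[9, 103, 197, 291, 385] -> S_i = 9 + 94*i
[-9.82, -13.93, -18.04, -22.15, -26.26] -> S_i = -9.82 + -4.11*i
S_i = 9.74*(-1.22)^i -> [9.74, -11.88, 14.5, -17.69, 21.58]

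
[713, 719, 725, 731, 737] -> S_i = 713 + 6*i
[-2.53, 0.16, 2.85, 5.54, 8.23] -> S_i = -2.53 + 2.69*i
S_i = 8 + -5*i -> [8, 3, -2, -7, -12]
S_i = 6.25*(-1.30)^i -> [6.25, -8.12, 10.56, -13.73, 17.85]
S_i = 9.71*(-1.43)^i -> [9.71, -13.89, 19.86, -28.39, 40.6]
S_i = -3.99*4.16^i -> [-3.99, -16.6, -69.05, -287.25, -1194.94]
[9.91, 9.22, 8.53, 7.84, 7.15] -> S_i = 9.91 + -0.69*i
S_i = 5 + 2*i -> [5, 7, 9, 11, 13]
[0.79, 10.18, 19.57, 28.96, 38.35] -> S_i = 0.79 + 9.39*i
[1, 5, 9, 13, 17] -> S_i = 1 + 4*i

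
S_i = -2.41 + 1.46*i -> [-2.41, -0.95, 0.51, 1.97, 3.43]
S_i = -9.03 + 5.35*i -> [-9.03, -3.68, 1.67, 7.02, 12.37]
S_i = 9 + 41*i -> [9, 50, 91, 132, 173]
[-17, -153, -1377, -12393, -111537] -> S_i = -17*9^i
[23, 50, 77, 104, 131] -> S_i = 23 + 27*i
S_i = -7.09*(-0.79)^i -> [-7.09, 5.6, -4.42, 3.5, -2.76]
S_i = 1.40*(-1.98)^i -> [1.4, -2.77, 5.49, -10.87, 21.52]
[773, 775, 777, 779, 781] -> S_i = 773 + 2*i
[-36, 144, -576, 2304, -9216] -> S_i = -36*-4^i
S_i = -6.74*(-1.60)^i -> [-6.74, 10.78, -17.25, 27.61, -44.17]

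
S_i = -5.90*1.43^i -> [-5.9, -8.44, -12.06, -17.25, -24.67]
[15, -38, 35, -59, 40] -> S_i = Random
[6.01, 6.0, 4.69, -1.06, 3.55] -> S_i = Random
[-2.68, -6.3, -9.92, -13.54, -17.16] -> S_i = -2.68 + -3.62*i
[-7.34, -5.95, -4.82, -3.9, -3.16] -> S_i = -7.34*0.81^i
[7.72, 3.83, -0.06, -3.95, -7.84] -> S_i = 7.72 + -3.89*i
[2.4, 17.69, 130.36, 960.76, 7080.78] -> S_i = 2.40*7.37^i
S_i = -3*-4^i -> [-3, 12, -48, 192, -768]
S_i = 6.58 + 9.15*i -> [6.58, 15.73, 24.88, 34.03, 43.18]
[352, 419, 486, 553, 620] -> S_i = 352 + 67*i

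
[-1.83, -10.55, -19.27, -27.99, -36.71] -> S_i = -1.83 + -8.72*i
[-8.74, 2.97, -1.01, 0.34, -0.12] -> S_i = -8.74*(-0.34)^i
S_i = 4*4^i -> [4, 16, 64, 256, 1024]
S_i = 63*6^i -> [63, 378, 2268, 13608, 81648]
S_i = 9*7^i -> [9, 63, 441, 3087, 21609]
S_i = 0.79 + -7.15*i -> [0.79, -6.36, -13.51, -20.66, -27.81]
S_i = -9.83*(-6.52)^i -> [-9.83, 64.09, -417.88, 2724.56, -17764.13]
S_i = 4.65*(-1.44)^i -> [4.65, -6.7, 9.64, -13.88, 19.99]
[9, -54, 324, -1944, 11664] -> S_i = 9*-6^i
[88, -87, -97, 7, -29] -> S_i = Random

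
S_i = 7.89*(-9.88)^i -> [7.89, -77.95, 770.18, -7609.35, 75180.43]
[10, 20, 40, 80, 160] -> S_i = 10*2^i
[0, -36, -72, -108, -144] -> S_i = 0 + -36*i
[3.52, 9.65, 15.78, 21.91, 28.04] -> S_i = 3.52 + 6.13*i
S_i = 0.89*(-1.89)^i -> [0.89, -1.68, 3.18, -6.01, 11.36]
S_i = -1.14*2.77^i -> [-1.14, -3.16, -8.75, -24.23, -67.12]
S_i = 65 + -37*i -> [65, 28, -9, -46, -83]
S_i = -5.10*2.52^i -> [-5.1, -12.85, -32.39, -81.62, -205.67]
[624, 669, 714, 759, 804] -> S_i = 624 + 45*i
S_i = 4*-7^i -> [4, -28, 196, -1372, 9604]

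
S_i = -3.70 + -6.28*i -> [-3.7, -9.98, -16.26, -22.54, -28.82]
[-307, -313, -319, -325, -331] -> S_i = -307 + -6*i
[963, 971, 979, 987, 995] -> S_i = 963 + 8*i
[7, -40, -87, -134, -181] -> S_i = 7 + -47*i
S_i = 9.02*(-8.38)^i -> [9.02, -75.59, 633.42, -5308.09, 44481.83]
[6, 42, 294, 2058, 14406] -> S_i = 6*7^i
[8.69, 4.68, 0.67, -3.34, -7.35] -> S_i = 8.69 + -4.01*i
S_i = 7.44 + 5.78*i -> [7.44, 13.22, 19.0, 24.78, 30.56]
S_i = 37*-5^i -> [37, -185, 925, -4625, 23125]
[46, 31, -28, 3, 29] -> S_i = Random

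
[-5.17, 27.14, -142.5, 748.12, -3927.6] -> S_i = -5.17*(-5.25)^i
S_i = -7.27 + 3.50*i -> [-7.27, -3.77, -0.27, 3.23, 6.73]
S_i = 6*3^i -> [6, 18, 54, 162, 486]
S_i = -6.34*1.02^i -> [-6.34, -6.47, -6.6, -6.73, -6.86]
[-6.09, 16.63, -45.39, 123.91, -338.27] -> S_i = -6.09*(-2.73)^i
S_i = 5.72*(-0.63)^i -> [5.72, -3.6, 2.27, -1.43, 0.9]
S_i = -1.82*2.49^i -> [-1.82, -4.53, -11.28, -28.1, -69.96]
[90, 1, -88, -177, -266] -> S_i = 90 + -89*i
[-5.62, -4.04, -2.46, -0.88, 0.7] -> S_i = -5.62 + 1.58*i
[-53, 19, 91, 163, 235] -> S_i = -53 + 72*i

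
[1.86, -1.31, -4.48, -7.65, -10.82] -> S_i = 1.86 + -3.17*i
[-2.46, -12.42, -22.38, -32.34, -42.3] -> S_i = -2.46 + -9.96*i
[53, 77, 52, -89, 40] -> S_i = Random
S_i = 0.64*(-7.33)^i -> [0.64, -4.69, 34.39, -252.05, 1847.55]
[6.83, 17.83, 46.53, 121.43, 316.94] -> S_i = 6.83*2.61^i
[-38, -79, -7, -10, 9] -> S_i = Random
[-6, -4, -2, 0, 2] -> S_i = -6 + 2*i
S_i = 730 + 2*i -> [730, 732, 734, 736, 738]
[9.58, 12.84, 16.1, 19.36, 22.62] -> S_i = 9.58 + 3.26*i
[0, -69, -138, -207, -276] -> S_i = 0 + -69*i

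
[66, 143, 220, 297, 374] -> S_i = 66 + 77*i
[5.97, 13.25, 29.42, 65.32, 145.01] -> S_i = 5.97*2.22^i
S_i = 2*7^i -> [2, 14, 98, 686, 4802]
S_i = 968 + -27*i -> [968, 941, 914, 887, 860]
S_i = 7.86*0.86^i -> [7.86, 6.76, 5.81, 5.0, 4.3]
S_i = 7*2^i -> [7, 14, 28, 56, 112]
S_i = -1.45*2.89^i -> [-1.45, -4.19, -12.11, -35.0, -101.15]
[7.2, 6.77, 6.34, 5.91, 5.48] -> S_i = 7.20 + -0.43*i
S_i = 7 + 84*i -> [7, 91, 175, 259, 343]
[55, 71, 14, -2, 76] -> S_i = Random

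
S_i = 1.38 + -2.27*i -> [1.38, -0.89, -3.16, -5.43, -7.7]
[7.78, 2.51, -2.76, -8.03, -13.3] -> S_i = 7.78 + -5.27*i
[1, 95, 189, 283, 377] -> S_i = 1 + 94*i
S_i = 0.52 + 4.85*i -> [0.52, 5.37, 10.22, 15.07, 19.92]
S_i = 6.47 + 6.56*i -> [6.47, 13.03, 19.59, 26.15, 32.71]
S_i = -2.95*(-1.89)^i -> [-2.95, 5.58, -10.54, 19.92, -37.64]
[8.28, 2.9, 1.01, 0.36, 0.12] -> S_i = 8.28*0.35^i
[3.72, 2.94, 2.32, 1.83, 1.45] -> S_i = 3.72*0.79^i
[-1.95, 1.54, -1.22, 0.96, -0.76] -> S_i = -1.95*(-0.79)^i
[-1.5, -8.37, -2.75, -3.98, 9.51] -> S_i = Random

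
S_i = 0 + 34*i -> [0, 34, 68, 102, 136]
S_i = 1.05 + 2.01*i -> [1.05, 3.06, 5.07, 7.08, 9.09]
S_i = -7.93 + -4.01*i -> [-7.93, -11.94, -15.95, -19.96, -23.97]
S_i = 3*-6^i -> [3, -18, 108, -648, 3888]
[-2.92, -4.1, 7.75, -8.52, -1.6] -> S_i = Random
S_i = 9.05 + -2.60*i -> [9.05, 6.45, 3.85, 1.25, -1.35]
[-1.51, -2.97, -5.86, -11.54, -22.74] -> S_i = -1.51*1.97^i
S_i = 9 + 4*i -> [9, 13, 17, 21, 25]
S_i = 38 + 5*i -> [38, 43, 48, 53, 58]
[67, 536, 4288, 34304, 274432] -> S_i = 67*8^i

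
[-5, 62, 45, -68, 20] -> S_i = Random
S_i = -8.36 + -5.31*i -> [-8.36, -13.67, -18.98, -24.29, -29.6]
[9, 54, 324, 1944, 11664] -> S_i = 9*6^i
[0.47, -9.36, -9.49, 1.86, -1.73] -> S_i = Random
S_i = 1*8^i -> [1, 8, 64, 512, 4096]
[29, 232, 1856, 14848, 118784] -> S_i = 29*8^i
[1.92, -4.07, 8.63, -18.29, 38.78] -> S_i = 1.92*(-2.12)^i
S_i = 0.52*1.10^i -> [0.52, 0.57, 0.63, 0.69, 0.76]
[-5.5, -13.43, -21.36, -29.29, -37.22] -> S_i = -5.50 + -7.93*i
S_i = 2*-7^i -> [2, -14, 98, -686, 4802]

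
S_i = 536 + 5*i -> [536, 541, 546, 551, 556]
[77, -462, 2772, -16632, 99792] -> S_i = 77*-6^i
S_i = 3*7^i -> [3, 21, 147, 1029, 7203]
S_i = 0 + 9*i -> [0, 9, 18, 27, 36]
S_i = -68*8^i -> [-68, -544, -4352, -34816, -278528]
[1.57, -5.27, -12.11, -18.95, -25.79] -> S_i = 1.57 + -6.84*i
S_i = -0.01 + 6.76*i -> [-0.01, 6.75, 13.51, 20.27, 27.03]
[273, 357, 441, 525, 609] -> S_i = 273 + 84*i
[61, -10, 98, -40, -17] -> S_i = Random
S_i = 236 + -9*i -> [236, 227, 218, 209, 200]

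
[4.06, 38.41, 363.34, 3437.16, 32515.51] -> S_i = 4.06*9.46^i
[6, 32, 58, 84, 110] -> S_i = 6 + 26*i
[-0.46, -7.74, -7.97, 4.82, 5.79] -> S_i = Random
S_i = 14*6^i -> [14, 84, 504, 3024, 18144]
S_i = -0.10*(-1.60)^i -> [-0.1, 0.16, -0.26, 0.41, -0.66]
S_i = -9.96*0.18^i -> [-9.96, -1.79, -0.32, -0.06, -0.01]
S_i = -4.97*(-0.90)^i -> [-4.97, 4.47, -4.03, 3.62, -3.26]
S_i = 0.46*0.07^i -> [0.46, 0.03, 0.0, 0.0, 0.0]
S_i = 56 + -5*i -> [56, 51, 46, 41, 36]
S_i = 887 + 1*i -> [887, 888, 889, 890, 891]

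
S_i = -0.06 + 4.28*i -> [-0.06, 4.22, 8.5, 12.78, 17.06]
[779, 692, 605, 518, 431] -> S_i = 779 + -87*i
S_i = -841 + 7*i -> [-841, -834, -827, -820, -813]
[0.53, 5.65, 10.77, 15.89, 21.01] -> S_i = 0.53 + 5.12*i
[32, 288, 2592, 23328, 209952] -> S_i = 32*9^i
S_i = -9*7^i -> [-9, -63, -441, -3087, -21609]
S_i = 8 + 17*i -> [8, 25, 42, 59, 76]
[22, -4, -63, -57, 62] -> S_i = Random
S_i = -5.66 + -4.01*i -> [-5.66, -9.67, -13.68, -17.69, -21.7]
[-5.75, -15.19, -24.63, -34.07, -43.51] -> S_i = -5.75 + -9.44*i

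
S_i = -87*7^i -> [-87, -609, -4263, -29841, -208887]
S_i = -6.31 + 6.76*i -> [-6.31, 0.45, 7.21, 13.97, 20.73]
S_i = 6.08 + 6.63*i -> [6.08, 12.71, 19.34, 25.97, 32.6]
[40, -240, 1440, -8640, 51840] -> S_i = 40*-6^i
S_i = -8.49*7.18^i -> [-8.49, -60.96, -437.68, -3142.54, -22563.45]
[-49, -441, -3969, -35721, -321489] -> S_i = -49*9^i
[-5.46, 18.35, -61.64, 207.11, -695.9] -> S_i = -5.46*(-3.36)^i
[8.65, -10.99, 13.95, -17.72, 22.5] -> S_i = 8.65*(-1.27)^i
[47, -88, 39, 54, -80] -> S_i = Random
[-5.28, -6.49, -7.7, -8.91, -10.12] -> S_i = -5.28 + -1.21*i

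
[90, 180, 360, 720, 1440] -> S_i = 90*2^i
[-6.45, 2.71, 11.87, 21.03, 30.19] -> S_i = -6.45 + 9.16*i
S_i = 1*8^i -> [1, 8, 64, 512, 4096]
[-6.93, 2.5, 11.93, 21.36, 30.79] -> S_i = -6.93 + 9.43*i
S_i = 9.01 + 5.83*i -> [9.01, 14.84, 20.67, 26.5, 32.33]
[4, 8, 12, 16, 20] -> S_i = 4 + 4*i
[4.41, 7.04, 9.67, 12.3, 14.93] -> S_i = 4.41 + 2.63*i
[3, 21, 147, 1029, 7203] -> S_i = 3*7^i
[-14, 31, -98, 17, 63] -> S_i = Random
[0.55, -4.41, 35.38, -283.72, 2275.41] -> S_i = 0.55*(-8.02)^i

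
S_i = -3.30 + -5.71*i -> [-3.3, -9.01, -14.72, -20.43, -26.14]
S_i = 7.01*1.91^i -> [7.01, 13.39, 25.57, 48.84, 93.29]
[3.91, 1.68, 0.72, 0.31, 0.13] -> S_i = 3.91*0.43^i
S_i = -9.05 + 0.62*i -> [-9.05, -8.43, -7.81, -7.19, -6.57]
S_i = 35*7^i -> [35, 245, 1715, 12005, 84035]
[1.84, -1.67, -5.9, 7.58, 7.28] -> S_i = Random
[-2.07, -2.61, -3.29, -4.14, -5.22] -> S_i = -2.07*1.26^i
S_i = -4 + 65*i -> [-4, 61, 126, 191, 256]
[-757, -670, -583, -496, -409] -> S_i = -757 + 87*i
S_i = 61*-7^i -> [61, -427, 2989, -20923, 146461]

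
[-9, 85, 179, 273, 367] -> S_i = -9 + 94*i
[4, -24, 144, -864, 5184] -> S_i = 4*-6^i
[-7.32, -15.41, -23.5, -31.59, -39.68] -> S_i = -7.32 + -8.09*i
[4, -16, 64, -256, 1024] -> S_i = 4*-4^i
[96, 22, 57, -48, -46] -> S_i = Random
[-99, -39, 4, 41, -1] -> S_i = Random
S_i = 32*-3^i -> [32, -96, 288, -864, 2592]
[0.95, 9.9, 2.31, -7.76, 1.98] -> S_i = Random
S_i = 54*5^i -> [54, 270, 1350, 6750, 33750]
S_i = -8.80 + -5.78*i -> [-8.8, -14.58, -20.36, -26.14, -31.92]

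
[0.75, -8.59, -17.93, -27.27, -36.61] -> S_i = 0.75 + -9.34*i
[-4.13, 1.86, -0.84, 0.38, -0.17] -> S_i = -4.13*(-0.45)^i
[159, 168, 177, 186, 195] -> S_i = 159 + 9*i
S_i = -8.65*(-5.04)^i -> [-8.65, 43.6, -219.72, 1107.41, -5581.34]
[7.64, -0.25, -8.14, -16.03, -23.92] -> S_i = 7.64 + -7.89*i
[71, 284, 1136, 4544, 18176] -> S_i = 71*4^i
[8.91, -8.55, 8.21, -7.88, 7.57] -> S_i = 8.91*(-0.96)^i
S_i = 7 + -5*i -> [7, 2, -3, -8, -13]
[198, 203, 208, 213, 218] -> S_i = 198 + 5*i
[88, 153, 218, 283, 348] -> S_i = 88 + 65*i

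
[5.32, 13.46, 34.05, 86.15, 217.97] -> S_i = 5.32*2.53^i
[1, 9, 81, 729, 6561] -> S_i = 1*9^i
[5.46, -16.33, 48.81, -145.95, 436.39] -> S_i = 5.46*(-2.99)^i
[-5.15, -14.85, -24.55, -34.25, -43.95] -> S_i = -5.15 + -9.70*i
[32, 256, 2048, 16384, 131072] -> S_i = 32*8^i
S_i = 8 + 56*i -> [8, 64, 120, 176, 232]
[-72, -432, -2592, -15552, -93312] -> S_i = -72*6^i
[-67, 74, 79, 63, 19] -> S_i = Random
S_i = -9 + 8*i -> [-9, -1, 7, 15, 23]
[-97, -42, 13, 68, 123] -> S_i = -97 + 55*i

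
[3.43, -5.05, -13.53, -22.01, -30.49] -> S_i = 3.43 + -8.48*i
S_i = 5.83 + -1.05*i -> [5.83, 4.78, 3.73, 2.68, 1.63]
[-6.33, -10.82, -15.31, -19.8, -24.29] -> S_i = -6.33 + -4.49*i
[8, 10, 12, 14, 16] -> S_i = 8 + 2*i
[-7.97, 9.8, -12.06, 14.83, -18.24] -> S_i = -7.97*(-1.23)^i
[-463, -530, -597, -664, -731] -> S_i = -463 + -67*i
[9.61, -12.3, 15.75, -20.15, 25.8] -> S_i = 9.61*(-1.28)^i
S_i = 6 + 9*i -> [6, 15, 24, 33, 42]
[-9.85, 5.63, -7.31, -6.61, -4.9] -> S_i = Random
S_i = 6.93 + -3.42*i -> [6.93, 3.51, 0.09, -3.33, -6.75]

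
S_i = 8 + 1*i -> [8, 9, 10, 11, 12]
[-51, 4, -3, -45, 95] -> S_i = Random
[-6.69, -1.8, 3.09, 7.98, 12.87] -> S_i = -6.69 + 4.89*i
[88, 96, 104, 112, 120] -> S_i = 88 + 8*i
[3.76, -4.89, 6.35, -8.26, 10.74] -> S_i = 3.76*(-1.30)^i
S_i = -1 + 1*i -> [-1, 0, 1, 2, 3]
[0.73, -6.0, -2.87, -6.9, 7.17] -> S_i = Random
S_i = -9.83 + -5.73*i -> [-9.83, -15.56, -21.29, -27.02, -32.75]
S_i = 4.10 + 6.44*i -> [4.1, 10.54, 16.98, 23.42, 29.86]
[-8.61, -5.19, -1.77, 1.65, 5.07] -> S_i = -8.61 + 3.42*i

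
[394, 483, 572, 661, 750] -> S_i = 394 + 89*i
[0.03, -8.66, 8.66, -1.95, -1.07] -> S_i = Random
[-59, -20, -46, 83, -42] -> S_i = Random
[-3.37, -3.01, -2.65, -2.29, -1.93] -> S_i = -3.37 + 0.36*i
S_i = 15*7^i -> [15, 105, 735, 5145, 36015]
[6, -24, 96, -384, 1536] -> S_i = 6*-4^i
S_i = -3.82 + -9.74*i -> [-3.82, -13.56, -23.3, -33.04, -42.78]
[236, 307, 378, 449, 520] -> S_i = 236 + 71*i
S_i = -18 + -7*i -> [-18, -25, -32, -39, -46]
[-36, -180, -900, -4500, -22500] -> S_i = -36*5^i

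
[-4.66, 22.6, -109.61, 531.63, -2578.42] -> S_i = -4.66*(-4.85)^i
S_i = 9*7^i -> [9, 63, 441, 3087, 21609]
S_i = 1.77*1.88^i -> [1.77, 3.33, 6.26, 11.76, 22.11]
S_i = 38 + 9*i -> [38, 47, 56, 65, 74]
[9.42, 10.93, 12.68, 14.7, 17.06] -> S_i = 9.42*1.16^i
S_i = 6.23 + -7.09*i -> [6.23, -0.86, -7.95, -15.04, -22.13]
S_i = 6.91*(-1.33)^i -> [6.91, -9.19, 12.22, -16.26, 21.62]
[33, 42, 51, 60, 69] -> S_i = 33 + 9*i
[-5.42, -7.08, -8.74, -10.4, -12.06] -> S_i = -5.42 + -1.66*i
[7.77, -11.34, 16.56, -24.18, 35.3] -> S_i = 7.77*(-1.46)^i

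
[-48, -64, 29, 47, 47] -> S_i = Random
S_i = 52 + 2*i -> [52, 54, 56, 58, 60]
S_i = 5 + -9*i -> [5, -4, -13, -22, -31]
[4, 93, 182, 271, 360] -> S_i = 4 + 89*i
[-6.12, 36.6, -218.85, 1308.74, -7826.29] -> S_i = -6.12*(-5.98)^i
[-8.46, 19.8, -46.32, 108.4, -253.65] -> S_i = -8.46*(-2.34)^i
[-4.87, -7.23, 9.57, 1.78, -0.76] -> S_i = Random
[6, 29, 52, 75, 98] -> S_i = 6 + 23*i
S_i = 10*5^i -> [10, 50, 250, 1250, 6250]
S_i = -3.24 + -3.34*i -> [-3.24, -6.58, -9.92, -13.26, -16.6]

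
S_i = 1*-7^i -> [1, -7, 49, -343, 2401]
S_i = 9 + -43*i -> [9, -34, -77, -120, -163]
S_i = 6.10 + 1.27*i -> [6.1, 7.37, 8.64, 9.91, 11.18]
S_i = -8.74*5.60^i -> [-8.74, -48.94, -274.09, -1534.88, -8595.35]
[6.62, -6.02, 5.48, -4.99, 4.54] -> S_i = 6.62*(-0.91)^i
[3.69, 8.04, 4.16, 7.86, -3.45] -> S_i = Random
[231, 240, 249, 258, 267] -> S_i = 231 + 9*i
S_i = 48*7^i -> [48, 336, 2352, 16464, 115248]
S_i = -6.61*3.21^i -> [-6.61, -21.22, -68.11, -218.63, -701.81]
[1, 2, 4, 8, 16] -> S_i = 1*2^i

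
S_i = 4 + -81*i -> [4, -77, -158, -239, -320]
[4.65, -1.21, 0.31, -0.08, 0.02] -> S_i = 4.65*(-0.26)^i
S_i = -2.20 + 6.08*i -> [-2.2, 3.88, 9.96, 16.04, 22.12]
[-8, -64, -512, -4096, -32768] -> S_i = -8*8^i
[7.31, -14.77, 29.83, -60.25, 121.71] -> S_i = 7.31*(-2.02)^i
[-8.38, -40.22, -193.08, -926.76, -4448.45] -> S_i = -8.38*4.80^i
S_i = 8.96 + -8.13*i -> [8.96, 0.83, -7.3, -15.43, -23.56]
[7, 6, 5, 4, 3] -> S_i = 7 + -1*i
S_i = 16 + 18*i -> [16, 34, 52, 70, 88]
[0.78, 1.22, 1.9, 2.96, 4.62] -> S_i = 0.78*1.56^i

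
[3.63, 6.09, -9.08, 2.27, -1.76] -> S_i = Random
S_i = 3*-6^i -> [3, -18, 108, -648, 3888]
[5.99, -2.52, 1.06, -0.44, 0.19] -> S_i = 5.99*(-0.42)^i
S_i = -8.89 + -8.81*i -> [-8.89, -17.7, -26.51, -35.32, -44.13]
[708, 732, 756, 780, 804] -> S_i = 708 + 24*i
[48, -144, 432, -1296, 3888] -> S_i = 48*-3^i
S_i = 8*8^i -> [8, 64, 512, 4096, 32768]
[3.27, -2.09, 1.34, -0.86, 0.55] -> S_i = 3.27*(-0.64)^i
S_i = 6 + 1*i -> [6, 7, 8, 9, 10]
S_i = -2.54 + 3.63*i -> [-2.54, 1.09, 4.72, 8.35, 11.98]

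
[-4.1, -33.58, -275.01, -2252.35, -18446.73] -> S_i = -4.10*8.19^i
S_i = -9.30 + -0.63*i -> [-9.3, -9.93, -10.56, -11.19, -11.82]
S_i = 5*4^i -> [5, 20, 80, 320, 1280]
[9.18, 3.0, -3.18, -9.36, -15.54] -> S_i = 9.18 + -6.18*i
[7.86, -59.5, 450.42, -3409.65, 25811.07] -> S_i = 7.86*(-7.57)^i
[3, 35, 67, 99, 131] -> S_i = 3 + 32*i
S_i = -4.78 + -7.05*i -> [-4.78, -11.83, -18.88, -25.93, -32.98]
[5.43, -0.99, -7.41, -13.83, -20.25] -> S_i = 5.43 + -6.42*i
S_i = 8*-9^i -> [8, -72, 648, -5832, 52488]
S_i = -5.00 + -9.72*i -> [-5.0, -14.72, -24.44, -34.16, -43.88]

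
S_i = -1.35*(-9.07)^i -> [-1.35, 12.24, -111.06, 1007.29, -9136.14]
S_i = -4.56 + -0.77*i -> [-4.56, -5.33, -6.1, -6.87, -7.64]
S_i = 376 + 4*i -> [376, 380, 384, 388, 392]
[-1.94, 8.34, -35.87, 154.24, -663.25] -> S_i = -1.94*(-4.30)^i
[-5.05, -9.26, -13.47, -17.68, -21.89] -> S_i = -5.05 + -4.21*i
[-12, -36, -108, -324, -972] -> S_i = -12*3^i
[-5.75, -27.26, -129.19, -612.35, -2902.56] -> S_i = -5.75*4.74^i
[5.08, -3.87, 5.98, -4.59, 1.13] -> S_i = Random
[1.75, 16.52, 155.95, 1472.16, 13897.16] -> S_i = 1.75*9.44^i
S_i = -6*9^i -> [-6, -54, -486, -4374, -39366]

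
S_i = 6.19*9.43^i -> [6.19, 58.37, 550.45, 5190.7, 48948.28]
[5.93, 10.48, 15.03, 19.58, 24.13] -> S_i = 5.93 + 4.55*i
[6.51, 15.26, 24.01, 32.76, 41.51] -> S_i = 6.51 + 8.75*i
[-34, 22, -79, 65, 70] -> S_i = Random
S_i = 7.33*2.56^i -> [7.33, 18.76, 48.04, 122.98, 314.82]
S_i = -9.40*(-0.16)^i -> [-9.4, 1.5, -0.24, 0.04, -0.01]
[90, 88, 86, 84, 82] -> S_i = 90 + -2*i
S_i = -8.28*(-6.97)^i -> [-8.28, 57.71, -402.25, 2803.68, -19541.66]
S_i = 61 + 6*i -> [61, 67, 73, 79, 85]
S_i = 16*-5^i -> [16, -80, 400, -2000, 10000]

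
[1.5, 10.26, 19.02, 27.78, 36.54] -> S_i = 1.50 + 8.76*i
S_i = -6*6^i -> [-6, -36, -216, -1296, -7776]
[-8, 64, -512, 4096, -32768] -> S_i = -8*-8^i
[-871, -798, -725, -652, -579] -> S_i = -871 + 73*i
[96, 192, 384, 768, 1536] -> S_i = 96*2^i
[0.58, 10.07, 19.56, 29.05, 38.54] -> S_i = 0.58 + 9.49*i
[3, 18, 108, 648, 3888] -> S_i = 3*6^i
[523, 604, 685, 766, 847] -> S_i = 523 + 81*i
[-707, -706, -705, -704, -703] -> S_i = -707 + 1*i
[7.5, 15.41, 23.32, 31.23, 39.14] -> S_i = 7.50 + 7.91*i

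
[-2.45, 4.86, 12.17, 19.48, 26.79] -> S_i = -2.45 + 7.31*i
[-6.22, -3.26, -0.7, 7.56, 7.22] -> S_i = Random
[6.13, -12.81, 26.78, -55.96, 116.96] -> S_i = 6.13*(-2.09)^i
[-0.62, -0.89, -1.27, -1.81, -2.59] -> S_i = -0.62*1.43^i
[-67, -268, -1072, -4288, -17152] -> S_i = -67*4^i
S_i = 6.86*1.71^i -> [6.86, 11.73, 20.06, 34.3, 58.66]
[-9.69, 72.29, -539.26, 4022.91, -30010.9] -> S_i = -9.69*(-7.46)^i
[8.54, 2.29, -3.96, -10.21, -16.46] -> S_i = 8.54 + -6.25*i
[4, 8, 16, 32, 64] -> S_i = 4*2^i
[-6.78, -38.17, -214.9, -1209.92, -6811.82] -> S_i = -6.78*5.63^i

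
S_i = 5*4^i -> [5, 20, 80, 320, 1280]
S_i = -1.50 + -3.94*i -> [-1.5, -5.44, -9.38, -13.32, -17.26]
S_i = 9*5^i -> [9, 45, 225, 1125, 5625]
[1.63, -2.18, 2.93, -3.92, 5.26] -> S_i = 1.63*(-1.34)^i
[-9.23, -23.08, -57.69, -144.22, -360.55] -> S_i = -9.23*2.50^i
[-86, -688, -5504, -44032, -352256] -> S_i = -86*8^i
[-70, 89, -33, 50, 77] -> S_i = Random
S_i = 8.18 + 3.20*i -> [8.18, 11.38, 14.58, 17.78, 20.98]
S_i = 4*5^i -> [4, 20, 100, 500, 2500]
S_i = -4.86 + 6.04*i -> [-4.86, 1.18, 7.22, 13.26, 19.3]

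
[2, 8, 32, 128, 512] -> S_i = 2*4^i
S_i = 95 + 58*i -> [95, 153, 211, 269, 327]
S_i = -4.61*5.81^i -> [-4.61, -26.78, -155.62, -904.13, -5252.98]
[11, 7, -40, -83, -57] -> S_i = Random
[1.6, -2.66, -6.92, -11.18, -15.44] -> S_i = 1.60 + -4.26*i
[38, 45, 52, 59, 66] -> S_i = 38 + 7*i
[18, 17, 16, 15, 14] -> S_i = 18 + -1*i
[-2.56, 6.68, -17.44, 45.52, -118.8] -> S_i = -2.56*(-2.61)^i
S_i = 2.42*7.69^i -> [2.42, 18.61, 143.11, 1100.51, 8462.93]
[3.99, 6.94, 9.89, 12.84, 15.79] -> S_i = 3.99 + 2.95*i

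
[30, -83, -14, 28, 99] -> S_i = Random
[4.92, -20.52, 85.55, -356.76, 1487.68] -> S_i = 4.92*(-4.17)^i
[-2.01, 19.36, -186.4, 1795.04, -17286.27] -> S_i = -2.01*(-9.63)^i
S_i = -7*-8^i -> [-7, 56, -448, 3584, -28672]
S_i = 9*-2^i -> [9, -18, 36, -72, 144]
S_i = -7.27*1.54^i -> [-7.27, -11.2, -17.24, -26.55, -40.89]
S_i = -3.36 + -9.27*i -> [-3.36, -12.63, -21.9, -31.17, -40.44]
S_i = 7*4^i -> [7, 28, 112, 448, 1792]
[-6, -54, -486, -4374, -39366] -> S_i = -6*9^i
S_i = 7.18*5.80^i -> [7.18, 41.64, 241.54, 1400.9, 8125.24]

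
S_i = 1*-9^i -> [1, -9, 81, -729, 6561]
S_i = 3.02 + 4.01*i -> [3.02, 7.03, 11.04, 15.05, 19.06]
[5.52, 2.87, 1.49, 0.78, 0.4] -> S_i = 5.52*0.52^i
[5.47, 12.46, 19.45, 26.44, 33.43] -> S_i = 5.47 + 6.99*i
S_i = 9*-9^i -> [9, -81, 729, -6561, 59049]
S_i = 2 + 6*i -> [2, 8, 14, 20, 26]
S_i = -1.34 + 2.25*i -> [-1.34, 0.91, 3.16, 5.41, 7.66]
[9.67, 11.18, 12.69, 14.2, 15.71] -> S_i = 9.67 + 1.51*i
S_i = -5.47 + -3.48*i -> [-5.47, -8.95, -12.43, -15.91, -19.39]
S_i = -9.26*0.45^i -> [-9.26, -4.17, -1.88, -0.84, -0.38]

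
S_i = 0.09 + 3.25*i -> [0.09, 3.34, 6.59, 9.84, 13.09]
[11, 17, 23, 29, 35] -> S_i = 11 + 6*i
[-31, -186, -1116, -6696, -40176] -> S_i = -31*6^i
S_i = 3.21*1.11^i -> [3.21, 3.56, 3.96, 4.39, 4.87]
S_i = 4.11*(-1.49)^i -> [4.11, -6.12, 9.12, -13.6, 20.26]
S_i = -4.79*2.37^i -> [-4.79, -11.35, -26.9, -63.76, -151.12]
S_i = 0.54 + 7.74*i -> [0.54, 8.28, 16.02, 23.76, 31.5]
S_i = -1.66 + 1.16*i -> [-1.66, -0.5, 0.66, 1.82, 2.98]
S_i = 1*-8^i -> [1, -8, 64, -512, 4096]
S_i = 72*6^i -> [72, 432, 2592, 15552, 93312]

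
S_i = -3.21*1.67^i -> [-3.21, -5.36, -8.95, -14.95, -24.97]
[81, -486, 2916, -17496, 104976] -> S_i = 81*-6^i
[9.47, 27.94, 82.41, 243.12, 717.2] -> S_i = 9.47*2.95^i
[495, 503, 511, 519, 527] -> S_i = 495 + 8*i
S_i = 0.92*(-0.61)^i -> [0.92, -0.56, 0.34, -0.21, 0.13]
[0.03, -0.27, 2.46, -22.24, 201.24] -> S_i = 0.03*(-9.05)^i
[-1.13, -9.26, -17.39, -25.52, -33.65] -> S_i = -1.13 + -8.13*i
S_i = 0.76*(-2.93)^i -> [0.76, -2.23, 6.52, -19.12, 56.01]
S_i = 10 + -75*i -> [10, -65, -140, -215, -290]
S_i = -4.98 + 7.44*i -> [-4.98, 2.46, 9.9, 17.34, 24.78]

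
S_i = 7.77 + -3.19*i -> [7.77, 4.58, 1.39, -1.8, -4.99]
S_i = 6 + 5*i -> [6, 11, 16, 21, 26]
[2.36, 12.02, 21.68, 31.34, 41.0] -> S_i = 2.36 + 9.66*i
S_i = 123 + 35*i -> [123, 158, 193, 228, 263]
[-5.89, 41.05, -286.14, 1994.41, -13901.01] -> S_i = -5.89*(-6.97)^i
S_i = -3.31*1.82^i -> [-3.31, -6.02, -10.96, -19.95, -36.32]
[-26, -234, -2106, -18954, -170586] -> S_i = -26*9^i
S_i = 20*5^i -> [20, 100, 500, 2500, 12500]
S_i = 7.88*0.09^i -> [7.88, 0.71, 0.06, 0.01, 0.0]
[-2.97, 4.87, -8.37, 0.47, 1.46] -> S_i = Random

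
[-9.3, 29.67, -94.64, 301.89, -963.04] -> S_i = -9.30*(-3.19)^i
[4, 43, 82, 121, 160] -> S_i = 4 + 39*i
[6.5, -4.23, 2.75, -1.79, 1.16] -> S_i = 6.50*(-0.65)^i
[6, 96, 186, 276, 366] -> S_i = 6 + 90*i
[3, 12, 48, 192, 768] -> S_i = 3*4^i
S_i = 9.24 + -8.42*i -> [9.24, 0.82, -7.6, -16.02, -24.44]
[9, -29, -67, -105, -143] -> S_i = 9 + -38*i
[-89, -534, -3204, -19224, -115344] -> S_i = -89*6^i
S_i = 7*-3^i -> [7, -21, 63, -189, 567]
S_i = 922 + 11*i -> [922, 933, 944, 955, 966]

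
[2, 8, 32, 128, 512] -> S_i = 2*4^i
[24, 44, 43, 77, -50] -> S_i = Random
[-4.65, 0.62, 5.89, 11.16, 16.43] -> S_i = -4.65 + 5.27*i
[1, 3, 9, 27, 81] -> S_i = 1*3^i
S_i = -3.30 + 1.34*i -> [-3.3, -1.96, -0.62, 0.72, 2.06]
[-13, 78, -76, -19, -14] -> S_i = Random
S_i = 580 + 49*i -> [580, 629, 678, 727, 776]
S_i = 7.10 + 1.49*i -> [7.1, 8.59, 10.08, 11.57, 13.06]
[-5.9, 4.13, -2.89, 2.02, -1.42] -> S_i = -5.90*(-0.70)^i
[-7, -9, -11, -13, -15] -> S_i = -7 + -2*i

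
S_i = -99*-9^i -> [-99, 891, -8019, 72171, -649539]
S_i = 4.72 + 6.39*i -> [4.72, 11.11, 17.5, 23.89, 30.28]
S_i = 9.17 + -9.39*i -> [9.17, -0.22, -9.61, -19.0, -28.39]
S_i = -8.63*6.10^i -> [-8.63, -52.64, -321.12, -1958.85, -11948.96]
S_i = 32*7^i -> [32, 224, 1568, 10976, 76832]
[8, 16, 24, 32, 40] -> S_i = 8 + 8*i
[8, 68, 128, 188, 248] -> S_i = 8 + 60*i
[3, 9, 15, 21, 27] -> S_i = 3 + 6*i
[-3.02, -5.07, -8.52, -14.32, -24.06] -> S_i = -3.02*1.68^i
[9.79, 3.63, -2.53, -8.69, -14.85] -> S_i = 9.79 + -6.16*i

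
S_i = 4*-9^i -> [4, -36, 324, -2916, 26244]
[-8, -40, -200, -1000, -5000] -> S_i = -8*5^i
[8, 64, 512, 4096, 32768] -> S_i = 8*8^i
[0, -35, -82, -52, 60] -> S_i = Random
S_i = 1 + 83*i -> [1, 84, 167, 250, 333]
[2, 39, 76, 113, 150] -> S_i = 2 + 37*i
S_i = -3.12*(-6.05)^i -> [-3.12, 18.88, -114.2, 690.91, -4180.0]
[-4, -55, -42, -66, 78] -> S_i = Random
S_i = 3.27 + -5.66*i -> [3.27, -2.39, -8.05, -13.71, -19.37]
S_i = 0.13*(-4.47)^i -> [0.13, -0.58, 2.6, -11.61, 51.9]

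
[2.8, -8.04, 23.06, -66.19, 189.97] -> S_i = 2.80*(-2.87)^i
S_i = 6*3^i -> [6, 18, 54, 162, 486]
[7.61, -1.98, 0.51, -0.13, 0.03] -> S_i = 7.61*(-0.26)^i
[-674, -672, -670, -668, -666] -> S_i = -674 + 2*i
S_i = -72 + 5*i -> [-72, -67, -62, -57, -52]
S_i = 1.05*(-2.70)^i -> [1.05, -2.84, 7.65, -20.67, 55.8]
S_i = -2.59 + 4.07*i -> [-2.59, 1.48, 5.55, 9.62, 13.69]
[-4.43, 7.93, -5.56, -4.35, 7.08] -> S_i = Random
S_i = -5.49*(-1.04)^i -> [-5.49, 5.71, -5.94, 6.18, -6.42]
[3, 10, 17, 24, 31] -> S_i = 3 + 7*i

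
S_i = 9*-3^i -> [9, -27, 81, -243, 729]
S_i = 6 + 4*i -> [6, 10, 14, 18, 22]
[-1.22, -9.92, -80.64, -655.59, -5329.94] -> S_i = -1.22*8.13^i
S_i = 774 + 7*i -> [774, 781, 788, 795, 802]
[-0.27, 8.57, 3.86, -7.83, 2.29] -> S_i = Random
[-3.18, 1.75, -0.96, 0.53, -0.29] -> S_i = -3.18*(-0.55)^i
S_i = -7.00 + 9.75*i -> [-7.0, 2.75, 12.5, 22.25, 32.0]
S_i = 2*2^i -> [2, 4, 8, 16, 32]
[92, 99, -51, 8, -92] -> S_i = Random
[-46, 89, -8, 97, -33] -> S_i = Random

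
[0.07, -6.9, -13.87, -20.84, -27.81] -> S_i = 0.07 + -6.97*i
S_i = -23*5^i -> [-23, -115, -575, -2875, -14375]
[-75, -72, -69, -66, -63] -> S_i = -75 + 3*i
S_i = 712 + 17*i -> [712, 729, 746, 763, 780]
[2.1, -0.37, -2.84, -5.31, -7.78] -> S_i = 2.10 + -2.47*i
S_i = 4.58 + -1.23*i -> [4.58, 3.35, 2.12, 0.89, -0.34]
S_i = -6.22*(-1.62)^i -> [-6.22, 10.08, -16.32, 26.44, -42.84]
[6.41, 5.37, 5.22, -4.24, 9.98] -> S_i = Random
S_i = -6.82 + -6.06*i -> [-6.82, -12.88, -18.94, -25.0, -31.06]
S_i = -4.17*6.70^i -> [-4.17, -27.94, -187.19, -1254.18, -8403.02]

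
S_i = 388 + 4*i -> [388, 392, 396, 400, 404]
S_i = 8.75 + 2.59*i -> [8.75, 11.34, 13.93, 16.52, 19.11]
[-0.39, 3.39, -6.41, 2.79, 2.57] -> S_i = Random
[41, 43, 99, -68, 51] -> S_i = Random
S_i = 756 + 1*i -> [756, 757, 758, 759, 760]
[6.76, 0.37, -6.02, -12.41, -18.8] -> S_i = 6.76 + -6.39*i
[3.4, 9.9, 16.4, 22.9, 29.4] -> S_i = 3.40 + 6.50*i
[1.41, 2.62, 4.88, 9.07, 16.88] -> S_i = 1.41*1.86^i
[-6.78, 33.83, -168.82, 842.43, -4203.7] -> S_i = -6.78*(-4.99)^i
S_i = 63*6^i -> [63, 378, 2268, 13608, 81648]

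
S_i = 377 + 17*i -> [377, 394, 411, 428, 445]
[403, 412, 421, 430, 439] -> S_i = 403 + 9*i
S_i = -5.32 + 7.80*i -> [-5.32, 2.48, 10.28, 18.08, 25.88]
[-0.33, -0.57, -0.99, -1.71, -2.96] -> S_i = -0.33*1.73^i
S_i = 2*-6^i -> [2, -12, 72, -432, 2592]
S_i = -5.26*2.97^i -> [-5.26, -15.62, -46.4, -137.8, -409.27]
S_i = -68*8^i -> [-68, -544, -4352, -34816, -278528]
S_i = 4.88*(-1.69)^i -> [4.88, -8.25, 13.94, -23.55, 39.81]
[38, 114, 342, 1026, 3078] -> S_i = 38*3^i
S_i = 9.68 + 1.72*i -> [9.68, 11.4, 13.12, 14.84, 16.56]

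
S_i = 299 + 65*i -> [299, 364, 429, 494, 559]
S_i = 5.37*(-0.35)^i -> [5.37, -1.88, 0.66, -0.23, 0.08]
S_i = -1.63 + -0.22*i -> [-1.63, -1.85, -2.07, -2.29, -2.51]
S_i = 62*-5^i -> [62, -310, 1550, -7750, 38750]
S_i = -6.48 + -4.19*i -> [-6.48, -10.67, -14.86, -19.05, -23.24]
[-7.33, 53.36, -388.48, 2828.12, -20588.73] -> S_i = -7.33*(-7.28)^i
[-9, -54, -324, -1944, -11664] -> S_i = -9*6^i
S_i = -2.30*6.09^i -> [-2.3, -14.01, -85.3, -519.49, -3163.71]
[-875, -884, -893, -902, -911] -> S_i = -875 + -9*i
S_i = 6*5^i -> [6, 30, 150, 750, 3750]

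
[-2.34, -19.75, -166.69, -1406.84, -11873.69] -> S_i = -2.34*8.44^i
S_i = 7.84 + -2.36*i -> [7.84, 5.48, 3.12, 0.76, -1.6]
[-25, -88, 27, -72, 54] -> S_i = Random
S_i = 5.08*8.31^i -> [5.08, 42.21, 350.8, 2915.19, 24225.22]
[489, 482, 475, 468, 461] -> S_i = 489 + -7*i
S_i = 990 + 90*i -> [990, 1080, 1170, 1260, 1350]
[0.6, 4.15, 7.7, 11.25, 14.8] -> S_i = 0.60 + 3.55*i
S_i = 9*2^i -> [9, 18, 36, 72, 144]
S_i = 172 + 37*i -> [172, 209, 246, 283, 320]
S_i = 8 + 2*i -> [8, 10, 12, 14, 16]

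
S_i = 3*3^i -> [3, 9, 27, 81, 243]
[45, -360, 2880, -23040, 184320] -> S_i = 45*-8^i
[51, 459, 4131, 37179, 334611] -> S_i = 51*9^i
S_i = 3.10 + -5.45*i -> [3.1, -2.35, -7.8, -13.25, -18.7]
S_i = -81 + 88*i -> [-81, 7, 95, 183, 271]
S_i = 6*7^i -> [6, 42, 294, 2058, 14406]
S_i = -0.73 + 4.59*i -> [-0.73, 3.86, 8.45, 13.04, 17.63]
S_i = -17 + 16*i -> [-17, -1, 15, 31, 47]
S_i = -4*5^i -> [-4, -20, -100, -500, -2500]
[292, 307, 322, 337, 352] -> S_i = 292 + 15*i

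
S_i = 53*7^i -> [53, 371, 2597, 18179, 127253]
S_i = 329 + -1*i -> [329, 328, 327, 326, 325]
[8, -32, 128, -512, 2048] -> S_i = 8*-4^i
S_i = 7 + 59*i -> [7, 66, 125, 184, 243]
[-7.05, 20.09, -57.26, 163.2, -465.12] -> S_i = -7.05*(-2.85)^i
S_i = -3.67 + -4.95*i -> [-3.67, -8.62, -13.57, -18.52, -23.47]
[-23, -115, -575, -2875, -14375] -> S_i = -23*5^i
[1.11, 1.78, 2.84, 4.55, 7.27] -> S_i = 1.11*1.60^i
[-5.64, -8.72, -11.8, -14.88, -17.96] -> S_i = -5.64 + -3.08*i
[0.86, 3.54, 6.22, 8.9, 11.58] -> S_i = 0.86 + 2.68*i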